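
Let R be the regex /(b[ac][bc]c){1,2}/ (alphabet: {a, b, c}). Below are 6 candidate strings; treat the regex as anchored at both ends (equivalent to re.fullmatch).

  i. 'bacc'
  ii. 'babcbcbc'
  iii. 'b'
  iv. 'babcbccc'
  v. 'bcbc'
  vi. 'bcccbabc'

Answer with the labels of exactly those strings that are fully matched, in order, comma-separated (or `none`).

i → match
ii → match
iii → no match — must end with 'c'
iv → match
v → match
vi → match

i, ii, iv, v, vi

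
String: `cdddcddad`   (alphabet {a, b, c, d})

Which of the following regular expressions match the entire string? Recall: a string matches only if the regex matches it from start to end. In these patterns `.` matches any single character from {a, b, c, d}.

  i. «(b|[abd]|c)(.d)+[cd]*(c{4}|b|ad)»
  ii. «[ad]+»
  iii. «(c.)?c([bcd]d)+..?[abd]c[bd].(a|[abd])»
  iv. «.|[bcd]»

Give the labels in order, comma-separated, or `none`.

i

i → match
ii → no match
iii → no match
iv → no match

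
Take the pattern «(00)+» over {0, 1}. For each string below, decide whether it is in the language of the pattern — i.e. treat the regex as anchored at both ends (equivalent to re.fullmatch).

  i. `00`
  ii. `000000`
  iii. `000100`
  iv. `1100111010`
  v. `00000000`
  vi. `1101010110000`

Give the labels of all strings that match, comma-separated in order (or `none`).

i, ii, v

i → match
ii → match
iii → no match
iv → no match — must start with `00`
v → match
vi → no match — must start with `00`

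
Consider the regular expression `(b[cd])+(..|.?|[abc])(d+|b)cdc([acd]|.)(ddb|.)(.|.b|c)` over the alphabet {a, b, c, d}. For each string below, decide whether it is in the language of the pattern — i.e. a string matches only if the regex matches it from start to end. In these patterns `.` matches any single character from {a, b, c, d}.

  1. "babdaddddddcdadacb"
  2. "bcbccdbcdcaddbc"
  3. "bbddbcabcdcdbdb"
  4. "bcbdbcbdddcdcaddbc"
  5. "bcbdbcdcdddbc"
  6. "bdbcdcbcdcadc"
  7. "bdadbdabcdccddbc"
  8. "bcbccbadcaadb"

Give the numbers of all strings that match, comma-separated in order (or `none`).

1 → no match
2 → match
3 → no match
4 → match
5 → match
6 → match
7 → no match
8 → no match

2, 4, 5, 6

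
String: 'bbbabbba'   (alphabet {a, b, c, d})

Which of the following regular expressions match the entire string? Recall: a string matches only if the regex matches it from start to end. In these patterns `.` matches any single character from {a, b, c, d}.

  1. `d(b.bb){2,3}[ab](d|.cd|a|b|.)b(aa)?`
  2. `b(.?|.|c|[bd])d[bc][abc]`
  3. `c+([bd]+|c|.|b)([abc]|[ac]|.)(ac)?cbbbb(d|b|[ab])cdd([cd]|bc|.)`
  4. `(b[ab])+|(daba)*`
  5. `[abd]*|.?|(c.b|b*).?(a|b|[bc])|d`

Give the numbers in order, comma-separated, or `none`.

1 → no match — must start with 'db'
2 → no match
3 → no match — must start with 'c'
4 → match
5 → match

4, 5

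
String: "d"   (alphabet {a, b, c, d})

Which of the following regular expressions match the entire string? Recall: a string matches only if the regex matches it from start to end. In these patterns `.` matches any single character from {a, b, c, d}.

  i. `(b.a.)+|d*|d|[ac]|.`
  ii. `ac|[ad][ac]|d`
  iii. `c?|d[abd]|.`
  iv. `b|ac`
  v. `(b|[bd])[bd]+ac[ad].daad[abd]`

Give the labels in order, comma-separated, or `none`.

i → match
ii → match
iii → match
iv → no match
v → no match

i, ii, iii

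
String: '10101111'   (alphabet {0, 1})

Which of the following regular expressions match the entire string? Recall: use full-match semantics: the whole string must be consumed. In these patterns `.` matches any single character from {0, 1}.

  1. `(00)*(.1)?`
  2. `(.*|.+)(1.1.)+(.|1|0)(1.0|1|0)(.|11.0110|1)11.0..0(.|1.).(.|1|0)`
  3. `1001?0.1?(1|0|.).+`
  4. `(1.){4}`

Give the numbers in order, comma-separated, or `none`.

4

1 → no match
2 → no match
3 → no match — must start with '100'
4 → match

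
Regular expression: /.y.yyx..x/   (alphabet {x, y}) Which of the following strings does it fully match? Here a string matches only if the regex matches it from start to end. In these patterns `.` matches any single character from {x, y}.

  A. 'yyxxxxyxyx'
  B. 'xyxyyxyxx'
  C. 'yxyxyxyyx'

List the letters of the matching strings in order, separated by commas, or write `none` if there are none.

A → no match
B → match
C → no match

B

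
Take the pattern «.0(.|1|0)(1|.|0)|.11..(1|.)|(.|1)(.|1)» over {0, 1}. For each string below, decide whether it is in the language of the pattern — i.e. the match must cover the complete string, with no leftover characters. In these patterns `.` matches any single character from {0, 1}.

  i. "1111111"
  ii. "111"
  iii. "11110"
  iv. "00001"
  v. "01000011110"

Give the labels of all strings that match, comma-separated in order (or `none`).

i → no match
ii → no match
iii → no match
iv → no match
v → no match

none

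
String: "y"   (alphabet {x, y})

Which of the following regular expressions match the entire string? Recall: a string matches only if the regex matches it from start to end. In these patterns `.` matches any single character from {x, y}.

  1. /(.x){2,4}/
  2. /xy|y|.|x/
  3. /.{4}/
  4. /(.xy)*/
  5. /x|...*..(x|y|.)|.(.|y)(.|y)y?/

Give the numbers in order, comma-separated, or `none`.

1 → no match — must end with "x"
2 → match
3 → no match
4 → no match
5 → no match

2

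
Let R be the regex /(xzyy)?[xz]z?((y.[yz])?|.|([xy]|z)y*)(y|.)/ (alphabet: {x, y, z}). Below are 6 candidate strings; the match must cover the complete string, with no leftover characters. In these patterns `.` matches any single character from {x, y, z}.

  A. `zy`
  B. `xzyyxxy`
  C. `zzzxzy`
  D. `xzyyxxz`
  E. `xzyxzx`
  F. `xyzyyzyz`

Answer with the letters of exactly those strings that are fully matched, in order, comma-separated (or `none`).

A, B, D, E

A → match
B → match
C → no match
D → match
E → match
F → no match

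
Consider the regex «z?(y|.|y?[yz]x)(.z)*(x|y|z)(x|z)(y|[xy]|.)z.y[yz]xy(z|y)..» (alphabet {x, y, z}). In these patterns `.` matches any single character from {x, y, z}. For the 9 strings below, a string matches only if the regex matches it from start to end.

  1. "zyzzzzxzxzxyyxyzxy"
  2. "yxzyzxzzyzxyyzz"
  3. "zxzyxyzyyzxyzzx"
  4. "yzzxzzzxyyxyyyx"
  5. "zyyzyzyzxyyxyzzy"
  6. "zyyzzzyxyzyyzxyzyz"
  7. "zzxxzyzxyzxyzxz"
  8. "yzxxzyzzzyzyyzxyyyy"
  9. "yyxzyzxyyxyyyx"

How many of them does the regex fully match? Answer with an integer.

1 → match
2 → match
3 → match
4 → match
5 → match
6 → match
7 → match
8 → match
9 → no match
Total matched: 8

8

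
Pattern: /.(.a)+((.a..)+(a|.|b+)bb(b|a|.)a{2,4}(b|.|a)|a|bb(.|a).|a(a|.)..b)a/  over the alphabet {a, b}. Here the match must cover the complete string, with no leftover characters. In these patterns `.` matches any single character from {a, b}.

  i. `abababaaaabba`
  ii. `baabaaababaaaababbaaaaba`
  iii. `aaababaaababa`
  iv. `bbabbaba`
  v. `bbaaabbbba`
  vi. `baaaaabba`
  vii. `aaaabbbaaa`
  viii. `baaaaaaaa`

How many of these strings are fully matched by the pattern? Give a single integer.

7

i → match
ii → match
iii → match
iv → match
v → match
vi → match
vii → no match
viii → match
Total matched: 7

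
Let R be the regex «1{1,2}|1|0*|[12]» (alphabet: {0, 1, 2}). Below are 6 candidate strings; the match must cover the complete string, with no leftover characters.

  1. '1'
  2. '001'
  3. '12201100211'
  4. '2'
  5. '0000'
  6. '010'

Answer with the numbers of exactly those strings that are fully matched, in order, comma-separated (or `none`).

1, 4, 5

1 → match
2 → no match
3 → no match
4 → match
5 → match
6 → no match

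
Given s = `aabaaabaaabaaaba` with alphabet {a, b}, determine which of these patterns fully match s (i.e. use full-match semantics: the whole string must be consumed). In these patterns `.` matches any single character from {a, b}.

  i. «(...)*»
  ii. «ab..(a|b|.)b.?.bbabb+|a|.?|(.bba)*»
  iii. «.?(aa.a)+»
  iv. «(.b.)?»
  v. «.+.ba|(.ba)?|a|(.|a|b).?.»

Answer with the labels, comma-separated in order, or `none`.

i → no match
ii → no match
iii → match
iv → no match
v → match

iii, v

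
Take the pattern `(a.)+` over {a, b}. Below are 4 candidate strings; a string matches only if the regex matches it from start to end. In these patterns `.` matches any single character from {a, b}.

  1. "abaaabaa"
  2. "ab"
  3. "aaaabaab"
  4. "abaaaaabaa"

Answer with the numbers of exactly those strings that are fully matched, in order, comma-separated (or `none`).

1. "abaaabaa" → match
2. "ab" → match
3. "aaaabaab" → no match
4. "abaaaaabaa" → match

1, 2, 4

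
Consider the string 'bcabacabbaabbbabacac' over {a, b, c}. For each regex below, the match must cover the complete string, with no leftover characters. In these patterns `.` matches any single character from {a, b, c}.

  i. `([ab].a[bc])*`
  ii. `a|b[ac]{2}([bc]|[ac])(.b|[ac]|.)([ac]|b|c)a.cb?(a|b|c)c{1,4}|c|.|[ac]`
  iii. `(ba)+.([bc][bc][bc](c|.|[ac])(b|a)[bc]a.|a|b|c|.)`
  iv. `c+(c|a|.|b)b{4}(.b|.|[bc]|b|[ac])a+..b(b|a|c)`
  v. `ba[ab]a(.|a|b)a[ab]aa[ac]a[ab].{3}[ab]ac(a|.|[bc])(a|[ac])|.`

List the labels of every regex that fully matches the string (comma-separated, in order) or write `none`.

i → match
ii → no match
iii → no match — must start with 'ba'
iv → no match — must start with 'c'
v → no match

i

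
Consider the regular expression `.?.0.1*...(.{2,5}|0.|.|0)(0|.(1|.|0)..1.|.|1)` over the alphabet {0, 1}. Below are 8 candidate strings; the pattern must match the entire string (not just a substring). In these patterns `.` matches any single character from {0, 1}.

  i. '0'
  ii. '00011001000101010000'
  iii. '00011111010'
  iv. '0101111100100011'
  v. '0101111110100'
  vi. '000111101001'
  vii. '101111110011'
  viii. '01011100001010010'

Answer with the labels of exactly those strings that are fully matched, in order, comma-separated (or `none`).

iii, iv, v, vi, vii, viii

i → no match
ii → no match
iii → match
iv → match
v → match
vi → match
vii → match
viii → match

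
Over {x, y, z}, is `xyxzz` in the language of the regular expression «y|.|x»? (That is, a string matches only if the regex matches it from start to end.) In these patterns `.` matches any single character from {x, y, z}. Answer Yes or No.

No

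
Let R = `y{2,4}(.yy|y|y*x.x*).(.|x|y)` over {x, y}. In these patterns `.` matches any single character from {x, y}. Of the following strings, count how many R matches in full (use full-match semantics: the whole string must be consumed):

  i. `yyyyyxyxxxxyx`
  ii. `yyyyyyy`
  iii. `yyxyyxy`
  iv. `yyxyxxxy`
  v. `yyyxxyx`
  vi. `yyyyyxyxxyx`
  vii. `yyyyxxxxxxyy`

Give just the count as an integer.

7

i → match
ii → match
iii → match
iv → match
v → match
vi → match
vii → match
Total matched: 7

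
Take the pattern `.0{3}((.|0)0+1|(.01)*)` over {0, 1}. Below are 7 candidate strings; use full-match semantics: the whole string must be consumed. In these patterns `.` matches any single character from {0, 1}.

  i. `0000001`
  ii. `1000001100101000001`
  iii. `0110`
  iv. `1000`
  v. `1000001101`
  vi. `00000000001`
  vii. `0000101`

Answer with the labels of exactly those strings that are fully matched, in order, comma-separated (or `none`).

i → match
ii → no match
iii → no match
iv → match
v → match
vi → match
vii → match

i, iv, v, vi, vii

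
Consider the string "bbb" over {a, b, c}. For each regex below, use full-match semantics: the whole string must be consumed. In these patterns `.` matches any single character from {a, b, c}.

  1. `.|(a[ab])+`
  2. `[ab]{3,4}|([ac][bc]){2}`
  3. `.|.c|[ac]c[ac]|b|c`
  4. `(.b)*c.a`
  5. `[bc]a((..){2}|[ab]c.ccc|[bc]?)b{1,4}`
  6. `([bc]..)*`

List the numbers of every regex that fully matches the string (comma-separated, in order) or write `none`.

1 → no match
2 → match
3 → no match
4 → no match — must end with "a"
5 → no match
6 → match

2, 6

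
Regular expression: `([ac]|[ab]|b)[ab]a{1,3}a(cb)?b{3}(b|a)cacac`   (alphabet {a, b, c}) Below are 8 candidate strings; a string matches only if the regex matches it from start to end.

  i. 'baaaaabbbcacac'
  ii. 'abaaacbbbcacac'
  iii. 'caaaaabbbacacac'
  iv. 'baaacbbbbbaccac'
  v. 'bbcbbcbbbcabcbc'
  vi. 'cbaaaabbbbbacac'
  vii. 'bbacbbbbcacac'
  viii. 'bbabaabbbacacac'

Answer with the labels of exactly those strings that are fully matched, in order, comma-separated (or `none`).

iii

i → no match
ii → no match
iii → match
iv → no match — must end with 'cacac'
v → no match — must end with 'cacac'
vi → no match — must end with 'cacac'
vii → no match
viii → no match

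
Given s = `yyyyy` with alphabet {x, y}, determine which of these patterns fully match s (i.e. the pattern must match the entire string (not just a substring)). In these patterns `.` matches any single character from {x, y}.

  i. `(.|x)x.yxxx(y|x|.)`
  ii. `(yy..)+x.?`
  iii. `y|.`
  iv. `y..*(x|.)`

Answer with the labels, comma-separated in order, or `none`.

iv

i → no match
ii → no match
iii → no match
iv → match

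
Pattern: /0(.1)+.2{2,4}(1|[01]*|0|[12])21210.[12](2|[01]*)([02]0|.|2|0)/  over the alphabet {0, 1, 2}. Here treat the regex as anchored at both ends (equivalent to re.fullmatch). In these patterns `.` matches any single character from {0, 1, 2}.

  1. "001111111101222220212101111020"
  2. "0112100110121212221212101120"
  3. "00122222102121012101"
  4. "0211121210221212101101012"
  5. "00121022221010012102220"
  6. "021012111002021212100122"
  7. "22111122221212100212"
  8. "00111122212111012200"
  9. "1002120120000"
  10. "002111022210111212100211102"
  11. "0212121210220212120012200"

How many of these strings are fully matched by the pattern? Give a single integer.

1 → no match
2 → no match
3 → match
4 → match
5 → no match
6 → no match
7 → no match — must start with "0"
8 → no match
9 → no match — must start with "0"
10 → no match
11 → no match
Total matched: 2

2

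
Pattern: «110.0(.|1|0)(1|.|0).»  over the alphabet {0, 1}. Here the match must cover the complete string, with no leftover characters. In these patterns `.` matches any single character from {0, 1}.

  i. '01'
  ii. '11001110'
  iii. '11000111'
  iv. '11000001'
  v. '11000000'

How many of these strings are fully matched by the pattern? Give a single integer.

i → no match — must start with '110'
ii → no match
iii → match
iv → match
v → match
Total matched: 3

3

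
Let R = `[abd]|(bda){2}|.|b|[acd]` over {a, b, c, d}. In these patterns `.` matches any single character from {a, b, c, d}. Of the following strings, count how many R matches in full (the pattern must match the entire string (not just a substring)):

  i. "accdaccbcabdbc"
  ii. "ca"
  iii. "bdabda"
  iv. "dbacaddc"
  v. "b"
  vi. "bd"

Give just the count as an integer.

i → no match
ii. "ca" → no match
iii. "bdabda" → match
iv. "dbacaddc" → no match
v. "b" → match
vi. "bd" → no match
Total matched: 2

2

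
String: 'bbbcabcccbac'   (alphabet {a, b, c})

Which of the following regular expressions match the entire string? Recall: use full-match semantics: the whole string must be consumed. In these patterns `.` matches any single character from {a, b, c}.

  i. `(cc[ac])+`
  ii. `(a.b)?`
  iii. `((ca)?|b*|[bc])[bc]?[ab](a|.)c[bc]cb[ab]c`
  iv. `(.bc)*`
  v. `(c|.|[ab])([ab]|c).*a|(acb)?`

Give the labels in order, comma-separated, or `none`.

i → no match — must start with 'cc'
ii → no match
iii → match
iv → no match
v → no match

iii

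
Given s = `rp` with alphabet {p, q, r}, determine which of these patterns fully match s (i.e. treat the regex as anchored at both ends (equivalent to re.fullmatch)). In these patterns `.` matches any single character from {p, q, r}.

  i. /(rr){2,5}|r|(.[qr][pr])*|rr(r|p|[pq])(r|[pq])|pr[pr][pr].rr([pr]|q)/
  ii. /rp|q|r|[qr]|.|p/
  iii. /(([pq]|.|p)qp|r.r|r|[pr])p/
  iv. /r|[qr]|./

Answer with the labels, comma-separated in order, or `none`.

ii, iii

i → no match
ii → match
iii → match
iv → no match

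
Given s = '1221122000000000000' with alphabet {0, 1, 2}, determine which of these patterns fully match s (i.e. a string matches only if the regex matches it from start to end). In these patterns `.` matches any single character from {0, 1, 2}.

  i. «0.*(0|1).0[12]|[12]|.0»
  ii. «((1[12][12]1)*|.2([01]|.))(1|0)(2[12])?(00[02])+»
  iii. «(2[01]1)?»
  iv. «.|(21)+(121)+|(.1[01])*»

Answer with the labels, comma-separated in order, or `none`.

ii

i → no match
ii → match
iii → no match
iv → no match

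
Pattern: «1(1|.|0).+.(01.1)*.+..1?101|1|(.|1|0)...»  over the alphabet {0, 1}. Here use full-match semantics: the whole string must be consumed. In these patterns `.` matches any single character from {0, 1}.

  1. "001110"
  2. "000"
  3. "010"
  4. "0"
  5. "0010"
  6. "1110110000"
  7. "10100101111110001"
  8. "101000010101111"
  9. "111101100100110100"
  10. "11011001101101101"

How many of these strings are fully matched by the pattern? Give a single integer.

1 → no match
2 → no match
3 → no match
4 → no match
5 → match
6 → no match
7 → no match
8 → no match
9 → no match
10 → match
Total matched: 2

2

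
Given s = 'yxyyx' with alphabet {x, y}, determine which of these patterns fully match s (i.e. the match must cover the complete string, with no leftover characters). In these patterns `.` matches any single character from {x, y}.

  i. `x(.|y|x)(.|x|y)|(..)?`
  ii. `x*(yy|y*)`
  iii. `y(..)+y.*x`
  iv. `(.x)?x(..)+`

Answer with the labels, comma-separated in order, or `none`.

i → no match
ii → no match
iii → match
iv → no match

iii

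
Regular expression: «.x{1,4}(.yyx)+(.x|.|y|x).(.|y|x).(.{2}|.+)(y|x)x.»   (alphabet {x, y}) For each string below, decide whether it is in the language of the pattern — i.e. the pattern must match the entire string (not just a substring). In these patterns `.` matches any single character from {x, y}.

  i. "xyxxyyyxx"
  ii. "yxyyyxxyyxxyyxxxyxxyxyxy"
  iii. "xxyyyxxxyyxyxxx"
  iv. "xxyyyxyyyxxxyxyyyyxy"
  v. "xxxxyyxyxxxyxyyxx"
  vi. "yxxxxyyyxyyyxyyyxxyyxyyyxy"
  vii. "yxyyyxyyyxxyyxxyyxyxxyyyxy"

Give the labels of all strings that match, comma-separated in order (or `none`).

ii, iii, iv, v, vi, vii

i → no match
ii → match
iii → match
iv → match
v → match
vi → match
vii → match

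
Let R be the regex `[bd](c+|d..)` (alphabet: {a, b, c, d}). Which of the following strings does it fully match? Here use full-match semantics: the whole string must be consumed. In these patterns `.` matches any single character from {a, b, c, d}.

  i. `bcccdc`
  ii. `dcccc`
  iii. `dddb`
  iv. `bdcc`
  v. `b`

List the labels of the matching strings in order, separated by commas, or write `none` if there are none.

ii, iii, iv

i. `bcccdc` → no match
ii. `dcccc` → match
iii. `dddb` → match
iv. `bdcc` → match
v. `b` → no match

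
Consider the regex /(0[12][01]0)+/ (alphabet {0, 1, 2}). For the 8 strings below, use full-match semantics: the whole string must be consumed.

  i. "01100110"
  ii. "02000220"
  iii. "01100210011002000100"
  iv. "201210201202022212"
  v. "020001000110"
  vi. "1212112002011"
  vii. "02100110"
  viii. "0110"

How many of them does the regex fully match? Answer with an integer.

5

i → match
ii → no match
iii → match
iv → no match — must start with "0"
v → match
vi → no match — must start with "0"
vii → match
viii → match
Total matched: 5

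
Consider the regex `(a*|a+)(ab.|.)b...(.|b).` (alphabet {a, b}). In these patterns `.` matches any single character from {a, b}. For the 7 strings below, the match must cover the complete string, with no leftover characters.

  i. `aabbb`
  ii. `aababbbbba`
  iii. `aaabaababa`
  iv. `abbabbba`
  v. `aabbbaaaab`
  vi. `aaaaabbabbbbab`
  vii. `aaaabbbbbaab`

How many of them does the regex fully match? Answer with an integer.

4

i. `aabbb` → no match
ii. `aababbbbba` → match
iii. `aaabaababa` → no match
iv. `abbabbba` → match
v. `aabbbaaaab` → match
vi → no match
vii. `aaaabbbbbaab` → match
Total matched: 4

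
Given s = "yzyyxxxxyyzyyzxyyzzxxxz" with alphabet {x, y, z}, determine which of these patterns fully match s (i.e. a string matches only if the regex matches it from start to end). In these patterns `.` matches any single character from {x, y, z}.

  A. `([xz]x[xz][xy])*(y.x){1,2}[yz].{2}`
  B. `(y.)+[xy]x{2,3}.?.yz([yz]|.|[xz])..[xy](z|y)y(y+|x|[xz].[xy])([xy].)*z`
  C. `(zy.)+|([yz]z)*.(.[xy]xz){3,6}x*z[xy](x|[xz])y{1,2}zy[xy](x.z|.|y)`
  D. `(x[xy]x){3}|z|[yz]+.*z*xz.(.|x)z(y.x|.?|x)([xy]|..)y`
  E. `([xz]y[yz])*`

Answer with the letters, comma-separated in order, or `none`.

B

A → no match
B → match
C → no match
D → no match
E → no match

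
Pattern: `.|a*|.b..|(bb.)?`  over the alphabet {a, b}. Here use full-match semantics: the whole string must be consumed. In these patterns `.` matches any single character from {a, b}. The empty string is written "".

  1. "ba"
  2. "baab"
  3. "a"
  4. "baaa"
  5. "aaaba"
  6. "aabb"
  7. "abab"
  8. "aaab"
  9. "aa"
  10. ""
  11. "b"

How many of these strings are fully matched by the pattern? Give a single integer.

1 → no match
2 → no match
3 → match
4 → no match
5 → no match
6 → no match
7 → match
8 → no match
9 → match
10 → match
11 → match
Total matched: 5

5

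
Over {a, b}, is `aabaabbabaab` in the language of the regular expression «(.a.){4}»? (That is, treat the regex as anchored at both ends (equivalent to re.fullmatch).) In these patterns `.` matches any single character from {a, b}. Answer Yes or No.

Yes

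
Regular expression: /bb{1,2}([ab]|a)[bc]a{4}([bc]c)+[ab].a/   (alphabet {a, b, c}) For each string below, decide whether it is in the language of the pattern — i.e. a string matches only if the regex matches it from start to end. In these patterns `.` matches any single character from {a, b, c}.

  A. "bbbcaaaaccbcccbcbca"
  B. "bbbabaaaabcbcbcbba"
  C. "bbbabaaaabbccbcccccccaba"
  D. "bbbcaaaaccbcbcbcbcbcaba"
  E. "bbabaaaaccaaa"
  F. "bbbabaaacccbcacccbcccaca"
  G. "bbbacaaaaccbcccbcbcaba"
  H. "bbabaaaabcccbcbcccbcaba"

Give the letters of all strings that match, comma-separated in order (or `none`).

A → match
B → match
C → no match
D → match
E → match
F → no match
G → match
H → match

A, B, D, E, G, H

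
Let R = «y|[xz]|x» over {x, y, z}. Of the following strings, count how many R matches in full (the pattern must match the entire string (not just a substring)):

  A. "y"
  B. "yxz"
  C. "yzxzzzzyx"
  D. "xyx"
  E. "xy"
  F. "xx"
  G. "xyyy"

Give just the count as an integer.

1

A → match
B → no match
C → no match
D → no match
E → no match
F → no match
G → no match
Total matched: 1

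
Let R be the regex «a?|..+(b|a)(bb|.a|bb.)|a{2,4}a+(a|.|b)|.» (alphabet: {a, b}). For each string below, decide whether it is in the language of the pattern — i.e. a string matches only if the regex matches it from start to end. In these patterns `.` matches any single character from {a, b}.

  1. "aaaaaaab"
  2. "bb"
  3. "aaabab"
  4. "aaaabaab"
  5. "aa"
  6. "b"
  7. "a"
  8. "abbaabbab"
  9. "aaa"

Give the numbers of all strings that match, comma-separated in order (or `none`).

1 → match
2 → no match
3 → no match
4 → no match
5 → no match
6 → match
7 → match
8 → no match
9 → no match

1, 6, 7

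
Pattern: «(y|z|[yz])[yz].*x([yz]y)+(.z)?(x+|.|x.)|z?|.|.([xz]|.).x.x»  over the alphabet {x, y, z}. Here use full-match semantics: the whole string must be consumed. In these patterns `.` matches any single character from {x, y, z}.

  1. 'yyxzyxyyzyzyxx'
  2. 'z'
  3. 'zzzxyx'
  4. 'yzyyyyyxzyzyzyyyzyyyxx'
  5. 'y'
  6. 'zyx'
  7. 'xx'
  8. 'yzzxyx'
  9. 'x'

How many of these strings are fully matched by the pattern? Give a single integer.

1 → match
2 → match
3 → match
4 → match
5 → match
6 → no match
7 → no match
8 → match
9 → match
Total matched: 7

7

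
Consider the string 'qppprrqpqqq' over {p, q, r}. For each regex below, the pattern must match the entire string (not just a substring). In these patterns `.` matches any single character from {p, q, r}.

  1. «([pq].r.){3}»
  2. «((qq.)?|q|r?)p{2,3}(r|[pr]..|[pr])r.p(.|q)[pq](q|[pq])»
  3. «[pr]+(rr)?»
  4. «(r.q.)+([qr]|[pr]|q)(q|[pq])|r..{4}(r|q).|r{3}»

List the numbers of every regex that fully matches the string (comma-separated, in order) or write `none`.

1 → no match
2 → match
3 → no match
4 → no match — must start with 'r'

2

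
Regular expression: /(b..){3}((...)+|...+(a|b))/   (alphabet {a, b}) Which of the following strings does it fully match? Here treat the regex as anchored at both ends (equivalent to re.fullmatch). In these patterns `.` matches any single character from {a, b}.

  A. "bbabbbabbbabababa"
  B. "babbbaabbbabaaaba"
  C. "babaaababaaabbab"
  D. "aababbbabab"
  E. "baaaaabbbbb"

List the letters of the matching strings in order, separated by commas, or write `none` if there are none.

none

A → no match
B → no match
C → no match
D. "aababbbabab" → no match — must start with "b"
E. "baaaaabbbbb" → no match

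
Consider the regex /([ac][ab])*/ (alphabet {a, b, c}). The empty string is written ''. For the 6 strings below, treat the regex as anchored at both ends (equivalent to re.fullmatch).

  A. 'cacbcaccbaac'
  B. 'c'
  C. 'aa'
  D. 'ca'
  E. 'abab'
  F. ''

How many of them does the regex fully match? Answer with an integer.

4

A → no match
B → no match
C → match
D → match
E → match
F → match
Total matched: 4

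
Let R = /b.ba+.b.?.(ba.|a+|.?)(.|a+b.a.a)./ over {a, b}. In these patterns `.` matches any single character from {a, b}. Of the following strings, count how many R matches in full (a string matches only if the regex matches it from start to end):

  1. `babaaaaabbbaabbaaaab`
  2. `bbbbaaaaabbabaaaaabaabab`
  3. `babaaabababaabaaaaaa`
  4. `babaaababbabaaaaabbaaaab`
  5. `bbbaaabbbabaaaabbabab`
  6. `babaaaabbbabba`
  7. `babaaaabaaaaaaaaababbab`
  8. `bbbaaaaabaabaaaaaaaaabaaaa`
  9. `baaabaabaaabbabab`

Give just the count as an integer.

1 → no match
2 → no match
3 → no match
4 → no match
5 → match
6 → match
7 → no match
8 → no match
9 → no match
Total matched: 2

2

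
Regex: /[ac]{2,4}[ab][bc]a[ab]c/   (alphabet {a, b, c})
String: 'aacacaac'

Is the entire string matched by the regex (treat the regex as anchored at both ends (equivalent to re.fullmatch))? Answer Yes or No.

Yes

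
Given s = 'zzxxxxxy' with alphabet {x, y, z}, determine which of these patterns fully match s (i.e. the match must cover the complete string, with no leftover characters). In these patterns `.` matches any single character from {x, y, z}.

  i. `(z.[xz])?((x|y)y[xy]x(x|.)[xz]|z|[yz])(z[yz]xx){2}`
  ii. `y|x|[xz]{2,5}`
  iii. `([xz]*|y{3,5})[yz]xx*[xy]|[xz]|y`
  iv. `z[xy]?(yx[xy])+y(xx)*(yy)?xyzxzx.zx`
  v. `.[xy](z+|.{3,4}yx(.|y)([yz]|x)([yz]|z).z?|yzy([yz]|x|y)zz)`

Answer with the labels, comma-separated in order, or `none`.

i → no match — must end with 'xx'
ii → no match
iii → match
iv → no match — must end with 'zx'
v → no match

iii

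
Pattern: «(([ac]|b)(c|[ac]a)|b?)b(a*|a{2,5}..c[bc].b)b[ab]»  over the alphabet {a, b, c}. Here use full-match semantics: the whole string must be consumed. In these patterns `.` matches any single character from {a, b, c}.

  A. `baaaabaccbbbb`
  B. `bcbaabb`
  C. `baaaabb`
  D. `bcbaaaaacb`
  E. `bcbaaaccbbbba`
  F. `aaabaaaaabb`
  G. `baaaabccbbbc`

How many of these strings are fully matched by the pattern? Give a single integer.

5

A → match
B → match
C → match
D → no match
E → match
F → match
G → no match
Total matched: 5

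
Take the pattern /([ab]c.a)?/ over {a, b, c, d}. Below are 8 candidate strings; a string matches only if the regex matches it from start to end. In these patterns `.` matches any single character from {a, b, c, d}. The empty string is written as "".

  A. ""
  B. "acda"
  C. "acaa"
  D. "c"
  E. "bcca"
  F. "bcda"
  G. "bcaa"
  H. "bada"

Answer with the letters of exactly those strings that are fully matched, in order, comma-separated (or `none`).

A, B, C, E, F, G

A → match
B → match
C → match
D → no match
E → match
F → match
G → match
H → no match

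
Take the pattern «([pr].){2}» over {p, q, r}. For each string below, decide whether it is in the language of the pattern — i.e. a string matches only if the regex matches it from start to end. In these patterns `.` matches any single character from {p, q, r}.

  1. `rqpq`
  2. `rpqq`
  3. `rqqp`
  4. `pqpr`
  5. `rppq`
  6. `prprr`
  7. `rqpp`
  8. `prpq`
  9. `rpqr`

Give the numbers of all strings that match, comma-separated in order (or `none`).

1, 4, 5, 7, 8

1 → match
2 → no match
3 → no match
4 → match
5 → match
6 → no match
7 → match
8 → match
9 → no match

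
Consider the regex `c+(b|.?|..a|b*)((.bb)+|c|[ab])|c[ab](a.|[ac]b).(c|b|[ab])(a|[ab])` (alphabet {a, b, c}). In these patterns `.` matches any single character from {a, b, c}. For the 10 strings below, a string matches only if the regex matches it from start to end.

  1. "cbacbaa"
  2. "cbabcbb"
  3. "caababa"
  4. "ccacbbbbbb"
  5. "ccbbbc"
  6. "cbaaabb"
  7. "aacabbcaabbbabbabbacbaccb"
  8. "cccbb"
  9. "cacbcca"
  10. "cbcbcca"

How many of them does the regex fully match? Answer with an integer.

1. "cbacbaa" → match
2. "cbabcbb" → match
3. "caababa" → match
4. "ccacbbbbbb" → no match
5. "ccbbbc" → match
6. "cbaaabb" → match
7 → no match — must start with "c"
8. "cccbb" → match
9. "cacbcca" → match
10. "cbcbcca" → match
Total matched: 8

8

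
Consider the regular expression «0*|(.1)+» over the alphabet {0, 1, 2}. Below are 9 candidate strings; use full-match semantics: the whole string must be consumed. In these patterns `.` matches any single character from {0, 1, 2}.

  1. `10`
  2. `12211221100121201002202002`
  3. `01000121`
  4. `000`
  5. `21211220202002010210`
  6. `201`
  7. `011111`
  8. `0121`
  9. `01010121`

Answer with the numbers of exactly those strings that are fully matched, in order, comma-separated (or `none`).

1 → no match
2 → no match
3 → no match
4 → match
5 → no match
6 → no match
7 → match
8 → match
9 → match

4, 7, 8, 9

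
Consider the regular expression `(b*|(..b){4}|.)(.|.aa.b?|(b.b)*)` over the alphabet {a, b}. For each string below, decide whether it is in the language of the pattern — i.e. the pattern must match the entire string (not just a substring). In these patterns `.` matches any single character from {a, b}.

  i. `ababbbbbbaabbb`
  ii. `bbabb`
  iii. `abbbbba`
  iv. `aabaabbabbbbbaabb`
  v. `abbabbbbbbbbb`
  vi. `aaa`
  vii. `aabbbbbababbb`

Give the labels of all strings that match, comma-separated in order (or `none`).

i → no match
ii → no match
iii → no match
iv → match
v → match
vi → no match
vii → match

iv, v, vii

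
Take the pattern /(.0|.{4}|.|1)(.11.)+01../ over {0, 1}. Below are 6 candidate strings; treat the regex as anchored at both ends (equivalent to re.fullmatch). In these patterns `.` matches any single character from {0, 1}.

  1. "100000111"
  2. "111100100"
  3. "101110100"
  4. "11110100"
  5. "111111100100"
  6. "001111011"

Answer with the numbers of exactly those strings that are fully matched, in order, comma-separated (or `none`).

2, 3, 5

1 → no match
2 → match
3 → match
4 → no match
5 → match
6 → no match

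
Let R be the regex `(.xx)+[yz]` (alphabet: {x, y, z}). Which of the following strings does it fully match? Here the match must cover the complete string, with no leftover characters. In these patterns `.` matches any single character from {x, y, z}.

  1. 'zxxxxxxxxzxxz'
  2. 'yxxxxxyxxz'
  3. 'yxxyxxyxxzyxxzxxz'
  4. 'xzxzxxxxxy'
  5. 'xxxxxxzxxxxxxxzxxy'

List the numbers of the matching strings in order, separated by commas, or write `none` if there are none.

1 → match
2 → match
3 → no match
4 → no match
5 → no match

1, 2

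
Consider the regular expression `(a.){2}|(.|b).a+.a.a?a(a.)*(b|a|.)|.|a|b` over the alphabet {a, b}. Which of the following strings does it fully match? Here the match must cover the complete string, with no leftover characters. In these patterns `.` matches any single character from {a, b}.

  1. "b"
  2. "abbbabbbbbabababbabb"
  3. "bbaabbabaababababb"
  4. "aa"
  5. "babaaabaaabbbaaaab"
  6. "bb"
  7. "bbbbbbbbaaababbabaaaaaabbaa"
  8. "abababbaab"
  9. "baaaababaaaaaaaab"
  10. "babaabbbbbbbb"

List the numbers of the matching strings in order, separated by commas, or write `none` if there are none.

1, 9

1. "b" → match
2 → no match
3 → no match
4. "aa" → no match
5 → no match
6. "bb" → no match
7 → no match
8. "abababbaab" → no match
9 → match
10 → no match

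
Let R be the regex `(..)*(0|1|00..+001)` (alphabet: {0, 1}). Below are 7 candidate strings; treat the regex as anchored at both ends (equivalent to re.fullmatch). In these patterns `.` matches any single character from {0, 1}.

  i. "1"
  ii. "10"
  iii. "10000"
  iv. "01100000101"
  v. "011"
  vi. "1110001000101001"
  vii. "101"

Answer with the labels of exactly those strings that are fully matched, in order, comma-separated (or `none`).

i → match
ii → no match
iii → match
iv → match
v → match
vi → match
vii → match

i, iii, iv, v, vi, vii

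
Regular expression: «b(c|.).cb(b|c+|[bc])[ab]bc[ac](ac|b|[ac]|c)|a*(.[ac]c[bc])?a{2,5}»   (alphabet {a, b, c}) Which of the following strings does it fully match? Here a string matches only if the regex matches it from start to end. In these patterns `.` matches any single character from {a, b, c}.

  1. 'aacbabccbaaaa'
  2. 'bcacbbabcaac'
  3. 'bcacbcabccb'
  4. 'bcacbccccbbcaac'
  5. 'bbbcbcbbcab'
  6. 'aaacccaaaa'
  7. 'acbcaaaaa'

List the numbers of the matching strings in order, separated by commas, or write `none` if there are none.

1 → no match
2 → match
3 → match
4 → match
5 → match
6 → match
7 → no match

2, 3, 4, 5, 6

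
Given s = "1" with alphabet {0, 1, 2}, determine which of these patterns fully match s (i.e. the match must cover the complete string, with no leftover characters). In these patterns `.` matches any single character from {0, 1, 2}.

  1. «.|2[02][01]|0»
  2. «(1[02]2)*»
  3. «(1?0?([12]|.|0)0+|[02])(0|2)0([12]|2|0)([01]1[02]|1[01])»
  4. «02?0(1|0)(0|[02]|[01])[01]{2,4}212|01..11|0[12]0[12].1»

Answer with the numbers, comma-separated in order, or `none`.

1 → match
2 → no match
3 → no match
4 → no match

1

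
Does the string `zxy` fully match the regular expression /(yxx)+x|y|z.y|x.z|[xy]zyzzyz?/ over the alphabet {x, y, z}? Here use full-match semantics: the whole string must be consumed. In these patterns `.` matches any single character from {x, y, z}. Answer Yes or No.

Yes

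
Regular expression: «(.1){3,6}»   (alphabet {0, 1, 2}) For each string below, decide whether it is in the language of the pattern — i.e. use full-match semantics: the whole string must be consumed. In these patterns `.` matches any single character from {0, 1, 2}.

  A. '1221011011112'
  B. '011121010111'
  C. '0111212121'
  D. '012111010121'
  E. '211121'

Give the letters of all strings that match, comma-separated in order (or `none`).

B, C, D, E

A → no match — must end with '1'
B → match
C → match
D → match
E → match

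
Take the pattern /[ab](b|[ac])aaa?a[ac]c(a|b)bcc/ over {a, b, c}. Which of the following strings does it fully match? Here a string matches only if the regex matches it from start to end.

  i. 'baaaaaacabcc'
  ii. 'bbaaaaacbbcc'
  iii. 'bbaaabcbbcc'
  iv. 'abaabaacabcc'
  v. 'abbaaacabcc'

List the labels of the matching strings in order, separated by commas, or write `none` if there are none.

i → match
ii → match
iii → no match
iv → no match
v → no match

i, ii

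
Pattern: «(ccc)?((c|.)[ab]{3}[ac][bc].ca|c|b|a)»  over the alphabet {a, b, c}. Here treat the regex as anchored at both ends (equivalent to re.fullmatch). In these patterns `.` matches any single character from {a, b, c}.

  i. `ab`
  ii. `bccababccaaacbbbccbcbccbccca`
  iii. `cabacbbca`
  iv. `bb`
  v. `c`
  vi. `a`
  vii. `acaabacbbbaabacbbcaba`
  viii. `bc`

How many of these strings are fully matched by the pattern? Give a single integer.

3

i. `ab` → no match
ii → no match
iii. `cabacbbca` → match
iv. `bb` → no match
v. `c` → match
vi. `a` → match
vii → no match
viii. `bc` → no match
Total matched: 3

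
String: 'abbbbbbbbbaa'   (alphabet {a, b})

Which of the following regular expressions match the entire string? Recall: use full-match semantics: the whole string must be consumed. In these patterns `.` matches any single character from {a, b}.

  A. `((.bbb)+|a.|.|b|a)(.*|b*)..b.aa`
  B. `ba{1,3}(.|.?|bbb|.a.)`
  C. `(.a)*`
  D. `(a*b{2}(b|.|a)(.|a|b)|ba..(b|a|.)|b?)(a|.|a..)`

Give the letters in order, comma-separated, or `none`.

A

A → match
B → no match — must start with 'ba'
C → no match
D → no match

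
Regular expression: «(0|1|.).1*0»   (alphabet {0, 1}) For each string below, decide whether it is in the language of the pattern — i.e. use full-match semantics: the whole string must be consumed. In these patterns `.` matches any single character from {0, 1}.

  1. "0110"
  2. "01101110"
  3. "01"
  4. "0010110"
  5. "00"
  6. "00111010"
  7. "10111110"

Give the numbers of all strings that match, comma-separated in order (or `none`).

1, 7

1 → match
2 → no match
3 → no match — must end with "0"
4 → no match
5 → no match
6 → no match
7 → match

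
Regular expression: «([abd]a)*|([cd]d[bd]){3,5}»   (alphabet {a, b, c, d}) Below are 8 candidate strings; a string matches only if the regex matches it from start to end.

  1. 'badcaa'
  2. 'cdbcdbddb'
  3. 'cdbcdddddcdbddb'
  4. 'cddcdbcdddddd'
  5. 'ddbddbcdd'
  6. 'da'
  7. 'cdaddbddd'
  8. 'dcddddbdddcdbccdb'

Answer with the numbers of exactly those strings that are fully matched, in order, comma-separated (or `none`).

2, 3, 5, 6

1 → no match
2 → match
3 → match
4 → no match
5 → match
6 → match
7 → no match
8 → no match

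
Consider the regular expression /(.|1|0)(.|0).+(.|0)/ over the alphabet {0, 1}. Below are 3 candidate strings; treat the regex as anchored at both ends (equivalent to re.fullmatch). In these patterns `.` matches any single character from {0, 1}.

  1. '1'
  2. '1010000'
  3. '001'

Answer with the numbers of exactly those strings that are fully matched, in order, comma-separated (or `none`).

1 → no match
2 → match
3 → no match

2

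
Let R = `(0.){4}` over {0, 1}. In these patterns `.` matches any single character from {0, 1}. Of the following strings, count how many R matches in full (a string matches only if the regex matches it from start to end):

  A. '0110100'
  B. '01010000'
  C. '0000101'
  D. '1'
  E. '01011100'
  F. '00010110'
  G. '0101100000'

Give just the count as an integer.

A → no match
B → match
C → no match
D → no match — must start with '0'
E → no match
F → no match
G → no match
Total matched: 1

1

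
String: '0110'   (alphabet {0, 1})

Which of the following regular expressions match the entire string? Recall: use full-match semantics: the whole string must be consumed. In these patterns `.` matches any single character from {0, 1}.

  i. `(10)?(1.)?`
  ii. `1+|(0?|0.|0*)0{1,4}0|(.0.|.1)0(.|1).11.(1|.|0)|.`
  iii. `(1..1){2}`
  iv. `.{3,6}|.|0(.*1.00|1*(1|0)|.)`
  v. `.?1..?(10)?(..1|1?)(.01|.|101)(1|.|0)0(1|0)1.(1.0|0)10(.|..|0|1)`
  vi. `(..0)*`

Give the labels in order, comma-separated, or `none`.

iv

i → no match
ii → no match
iii → no match — must start with '1'
iv → match
v → no match
vi → no match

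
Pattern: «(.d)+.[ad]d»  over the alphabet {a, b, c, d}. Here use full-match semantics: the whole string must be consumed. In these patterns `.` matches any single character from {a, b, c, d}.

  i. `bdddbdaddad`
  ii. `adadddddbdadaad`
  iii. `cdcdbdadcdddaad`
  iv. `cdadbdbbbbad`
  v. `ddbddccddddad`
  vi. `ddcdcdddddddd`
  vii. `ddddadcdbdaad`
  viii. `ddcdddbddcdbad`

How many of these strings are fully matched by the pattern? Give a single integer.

5

i → match
ii → match
iii → match
iv → no match
v → no match
vi → match
vii → match
viii → no match
Total matched: 5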